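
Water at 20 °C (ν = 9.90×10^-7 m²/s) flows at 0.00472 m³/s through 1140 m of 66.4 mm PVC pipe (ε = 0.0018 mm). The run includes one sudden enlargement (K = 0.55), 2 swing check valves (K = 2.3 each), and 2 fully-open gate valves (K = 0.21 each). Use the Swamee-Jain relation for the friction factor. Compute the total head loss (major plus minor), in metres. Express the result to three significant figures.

H_L ≈ 30.4 m

V = 4Q/(πD²) = 1.363 m/s; V²/2g = 0.09470 m
Re = 9.14×10^4, ε/D = 2.71×10^-5 → f = 0.01836 (Swamee-Jain)
Major: h_f = f(L/D)·V²/2g = 0.01836·17169·0.09470 = 29.85 m
Minor: ΣK = 5.57; h_m = ΣK·V²/2g = 0.5275 m
Total H_L = 29.85 + 0.5275 = 30.38 m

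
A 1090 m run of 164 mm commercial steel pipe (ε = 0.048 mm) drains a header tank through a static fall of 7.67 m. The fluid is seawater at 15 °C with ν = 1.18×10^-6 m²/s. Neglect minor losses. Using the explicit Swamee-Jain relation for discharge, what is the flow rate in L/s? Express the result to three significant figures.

Q ≈ 23.5 L/s

Swamee-Jain (Type II): Q = -0.965·√(gD⁵h_f/L)·ln[ε/(3.7D) + √(3.17ν²L/(gD³h_f))]
√(gD⁵h_f/L) = √(9.81·0.164⁵·7.67/1090) = 0.002862
ε/(3.7D) = 7.91×10^-5; √(3.17ν²L/(gD³h_f)) = 1.20×10^-4
Q = -0.965·0.002862·ln(1.995×10^-4) = 0.02353 m³/s
Check: V = 1.11 m/s, Re = 1.55×10^5, f = 0.01831, h_f = 7.69 m ≈ 7.67 m ✓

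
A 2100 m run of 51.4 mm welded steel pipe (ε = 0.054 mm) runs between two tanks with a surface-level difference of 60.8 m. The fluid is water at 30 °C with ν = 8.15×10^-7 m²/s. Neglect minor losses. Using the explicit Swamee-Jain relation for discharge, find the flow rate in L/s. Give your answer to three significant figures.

Q ≈ 2.33 L/s

Swamee-Jain (Type II): Q = -0.965·√(gD⁵h_f/L)·ln[ε/(3.7D) + √(3.17ν²L/(gD³h_f))]
√(gD⁵h_f/L) = √(9.81·0.0514⁵·60.8/2100) = 3.192×10^-4
ε/(3.7D) = 2.84×10^-4; √(3.17ν²L/(gD³h_f)) = 2.34×10^-4
Q = -0.965·3.192×10^-4·ln(5.176×10^-4) = 0.002331 m³/s
Check: V = 1.12 m/s, Re = 7.08×10^4, f = 0.02332, h_f = 61.3 m ≈ 60.8 m ✓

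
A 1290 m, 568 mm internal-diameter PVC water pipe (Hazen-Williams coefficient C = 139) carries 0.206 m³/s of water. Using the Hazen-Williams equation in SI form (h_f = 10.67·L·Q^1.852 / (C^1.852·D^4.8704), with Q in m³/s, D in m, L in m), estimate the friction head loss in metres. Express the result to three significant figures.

h_f ≈ 1.25 m

h_f = 10.67·1290·0.206^1.852 / (139^1.852·0.568^4.8704) = 1.246 m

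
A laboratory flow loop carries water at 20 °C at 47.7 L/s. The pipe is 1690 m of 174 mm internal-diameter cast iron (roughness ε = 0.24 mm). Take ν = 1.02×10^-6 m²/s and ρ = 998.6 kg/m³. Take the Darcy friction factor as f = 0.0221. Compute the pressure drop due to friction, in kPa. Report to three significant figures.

Δp ≈ 431 kPa

V = 4Q/(πD²) = 4·0.0477/(π·0.174²) = 2.006 m/s
h_f = f(L/D)V²/(2g) = 0.02210·(1690/0.174)·2.006²/(2·9.81) = 44.02 m
Δp = ρg·h_f = 998.6·9.81·44.02 = 431.3 kPa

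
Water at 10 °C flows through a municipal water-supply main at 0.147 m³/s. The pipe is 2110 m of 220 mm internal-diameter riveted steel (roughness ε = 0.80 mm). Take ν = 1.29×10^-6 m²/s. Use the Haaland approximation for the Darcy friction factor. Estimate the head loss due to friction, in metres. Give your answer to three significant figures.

V = 4Q/(πD²) = 4·0.147/(π·0.220²) = 3.867 m/s
Re = VD/ν = 3.867·0.220/1.29×10^-6 = 6.60×10^5 → turbulent
ε/D = 0.80/220 = 0.00364
Haaland: f = 0.02786
h_f = f(L/D)V²/(2g) = 0.02786·(2110/0.220)·3.867²/(2·9.81) = 203.6 m

h_f ≈ 204 m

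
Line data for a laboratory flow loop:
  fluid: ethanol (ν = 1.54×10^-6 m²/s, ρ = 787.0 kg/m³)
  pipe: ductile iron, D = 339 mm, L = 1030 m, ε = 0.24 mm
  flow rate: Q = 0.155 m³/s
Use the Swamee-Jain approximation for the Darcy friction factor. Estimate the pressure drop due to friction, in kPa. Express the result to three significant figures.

Δp ≈ 67.7 kPa

V = 4Q/(πD²) = 4·0.155/(π·0.339²) = 1.717 m/s
Re = VD/ν = 1.717·0.339/1.54×10^-6 = 3.78×10^5 → turbulent
ε/D = 0.24/339 = 7.08×10^-4
Swamee-Jain: f = 0.01920
h_f = f(L/D)V²/(2g) = 0.01920·(1030/0.339)·1.717²/(2·9.81) = 8.767 m
Δp = ρg·h_f = 787.0·9.81·8.767 = 67.69 kPa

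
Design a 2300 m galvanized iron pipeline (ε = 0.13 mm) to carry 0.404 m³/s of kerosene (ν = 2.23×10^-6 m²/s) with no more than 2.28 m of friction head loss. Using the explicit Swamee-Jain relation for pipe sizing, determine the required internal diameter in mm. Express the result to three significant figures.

D ≈ 747 mm

Swamee-Jain (Type III): D = 0.66·[ε^1.25·(LQ²/(gh_f))^4.75 + ν·Q^9.4·(L/(gh_f))^5.2]^0.04
LQ²/(gh_f) = 16.78; L/(gh_f) = 102.8
Term 1 = ε^1.25·(…)^4.75 = 9.13; Term 2 = ν·Q^9.4·(…)^5.2 = 12.9
D = 0.66·(9.13 + 12.9)^0.04 = 0.7469 m = 747 mm
Check: V = 0.922 m/s, Re = 3.09×10^5, f = 0.01604, h_f = 2.14 m ≈ 2.28 m ✓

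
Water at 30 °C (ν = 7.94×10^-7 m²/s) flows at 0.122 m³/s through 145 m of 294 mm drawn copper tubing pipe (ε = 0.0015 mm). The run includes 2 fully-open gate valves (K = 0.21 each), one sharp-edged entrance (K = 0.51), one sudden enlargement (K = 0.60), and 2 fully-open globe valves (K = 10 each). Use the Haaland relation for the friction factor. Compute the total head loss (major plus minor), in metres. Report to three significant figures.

V = 4Q/(πD²) = 1.797 m/s; V²/2g = 0.1646 m
Re = 6.65×10^5, ε/D = 5.10×10^-6 → f = 0.01249 (Haaland)
Major: h_f = f(L/D)·V²/2g = 0.01249·493.2·0.1646 = 1.014 m
Minor: ΣK = 21.5; h_m = ΣK·V²/2g = 3.544 m
Total H_L = 1.014 + 3.544 = 4.558 m

H_L ≈ 4.56 m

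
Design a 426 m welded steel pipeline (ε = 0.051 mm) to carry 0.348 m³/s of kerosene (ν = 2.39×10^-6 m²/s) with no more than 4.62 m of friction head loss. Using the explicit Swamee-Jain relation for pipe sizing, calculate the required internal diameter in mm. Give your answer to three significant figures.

D ≈ 429 mm

Swamee-Jain (Type III): D = 0.66·[ε^1.25·(LQ²/(gh_f))^4.75 + ν·Q^9.4·(L/(gh_f))^5.2]^0.04
LQ²/(gh_f) = 1.138; L/(gh_f) = 9.399
Term 1 = ε^1.25·(…)^4.75 = 7.97×10^-6; Term 2 = ν·Q^9.4·(…)^5.2 = 1.35×10^-5
D = 0.66·(7.97×10^-6 + 1.35×10^-5)^0.04 = 0.4293 m = 429 mm
Check: V = 2.40 m/s, Re = 4.32×10^5, f = 0.01492, h_f = 4.36 m ≈ 4.62 m ✓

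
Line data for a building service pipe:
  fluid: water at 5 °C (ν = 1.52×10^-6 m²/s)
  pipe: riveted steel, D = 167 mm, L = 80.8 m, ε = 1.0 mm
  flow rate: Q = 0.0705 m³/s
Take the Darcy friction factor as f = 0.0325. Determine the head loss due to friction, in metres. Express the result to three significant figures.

V = 4Q/(πD²) = 4·0.0705/(π·0.167²) = 3.219 m/s
h_f = f(L/D)V²/(2g) = 0.03250·(80.8/0.167)·3.219²/(2·9.81) = 8.303 m

h_f ≈ 8.30 m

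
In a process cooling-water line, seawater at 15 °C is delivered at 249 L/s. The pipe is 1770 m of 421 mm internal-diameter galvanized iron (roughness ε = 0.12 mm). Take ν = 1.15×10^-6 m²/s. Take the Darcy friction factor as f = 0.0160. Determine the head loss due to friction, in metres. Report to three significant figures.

V = 4Q/(πD²) = 4·0.249/(π·0.421²) = 1.789 m/s
h_f = f(L/D)V²/(2g) = 0.01600·(1770/0.421)·1.789²/(2·9.81) = 10.97 m

h_f ≈ 11.0 m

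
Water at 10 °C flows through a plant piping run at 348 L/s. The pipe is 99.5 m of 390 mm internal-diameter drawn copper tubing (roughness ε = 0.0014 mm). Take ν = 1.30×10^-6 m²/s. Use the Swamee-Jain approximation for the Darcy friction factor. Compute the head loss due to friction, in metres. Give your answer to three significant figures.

V = 4Q/(πD²) = 4·0.348/(π·0.390²) = 2.913 m/s
Re = VD/ν = 2.913·0.390/1.30×10^-6 = 8.74×10^5 → turbulent
ε/D = 0.0014/390 = 3.59×10^-6
Swamee-Jain: f = 0.01196
h_f = f(L/D)V²/(2g) = 0.01196·(99.5/0.390)·2.913²/(2·9.81) = 1.320 m

h_f ≈ 1.32 m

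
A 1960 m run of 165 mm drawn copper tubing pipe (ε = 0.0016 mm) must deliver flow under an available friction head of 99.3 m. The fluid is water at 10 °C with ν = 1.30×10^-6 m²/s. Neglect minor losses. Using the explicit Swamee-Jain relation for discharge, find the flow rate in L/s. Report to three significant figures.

Q ≈ 74.3 L/s

Swamee-Jain (Type II): Q = -0.965·√(gD⁵h_f/L)·ln[ε/(3.7D) + √(3.17ν²L/(gD³h_f))]
√(gD⁵h_f/L) = √(9.81·0.165⁵·99.3/1960) = 0.007796
ε/(3.7D) = 2.62×10^-6; √(3.17ν²L/(gD³h_f)) = 4.90×10^-5
Q = -0.965·0.007796·ln(5.161×10^-5) = 0.07427 m³/s
Check: V = 3.47 m/s, Re = 4.41×10^5, f = 0.01353, h_f = 98.9 m ≈ 99.3 m ✓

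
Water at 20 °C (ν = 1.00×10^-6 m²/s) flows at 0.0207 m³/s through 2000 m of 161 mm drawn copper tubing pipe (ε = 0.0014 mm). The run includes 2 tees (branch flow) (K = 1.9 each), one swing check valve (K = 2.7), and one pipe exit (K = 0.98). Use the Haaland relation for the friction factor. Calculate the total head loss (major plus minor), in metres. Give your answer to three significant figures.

H_L ≈ 11.0 m

V = 4Q/(πD²) = 1.017 m/s; V²/2g = 0.05269 m
Re = 1.64×10^5, ε/D = 8.70×10^-6 → f = 0.01617 (Haaland)
Major: h_f = f(L/D)·V²/2g = 0.01617·12422·0.05269 = 10.58 m
Minor: ΣK = 7.48; h_m = ΣK·V²/2g = 0.3941 m
Total H_L = 10.58 + 0.3941 = 10.98 m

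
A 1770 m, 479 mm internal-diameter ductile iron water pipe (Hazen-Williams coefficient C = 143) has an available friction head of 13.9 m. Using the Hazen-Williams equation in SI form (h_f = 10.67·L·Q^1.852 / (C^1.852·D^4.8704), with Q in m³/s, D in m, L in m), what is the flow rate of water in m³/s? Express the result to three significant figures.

Rearranging: Q = [h_f·C^1.852·D^4.8704 / (10.67·L)]^(1/1.852)
Q = [13.9·143^1.852·0.479^4.8704 / (10.67·1770)]^0.540 = 0.4197 m³/s

Q ≈ 0.420 m³/s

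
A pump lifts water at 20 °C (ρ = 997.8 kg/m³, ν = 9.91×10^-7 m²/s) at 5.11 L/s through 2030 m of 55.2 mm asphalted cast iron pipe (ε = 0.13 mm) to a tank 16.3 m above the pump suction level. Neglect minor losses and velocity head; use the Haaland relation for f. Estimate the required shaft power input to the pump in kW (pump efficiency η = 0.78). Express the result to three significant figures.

P_shaft ≈ 15.1 kW

V = 4Q/(πD²) = 2.135 m/s; Re = 1.19×10^5; ε/D = 0.00236; f = 0.02568
h_f = f(L/D)V²/2g = 219.5 m
Total head H = z + h_f = 16.3 + 219.5 = 235.8 m
P_hyd = ρgQH = 997.8·9.81·0.00511·235.8 = 11.79 kW
P_shaft = P_hyd/η = 11.79/0.78 = 15.12 kW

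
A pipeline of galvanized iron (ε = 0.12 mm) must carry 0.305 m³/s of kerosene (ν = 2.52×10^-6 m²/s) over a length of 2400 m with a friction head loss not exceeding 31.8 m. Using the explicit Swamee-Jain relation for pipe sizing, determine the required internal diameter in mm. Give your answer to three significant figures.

Swamee-Jain (Type III): D = 0.66·[ε^1.25·(LQ²/(gh_f))^4.75 + ν·Q^9.4·(L/(gh_f))^5.2]^0.04
LQ²/(gh_f) = 0.7157; L/(gh_f) = 7.693
Term 1 = ε^1.25·(…)^4.75 = 2.56×10^-6; Term 2 = ν·Q^9.4·(…)^5.2 = 1.45×10^-6
D = 0.66·(2.56×10^-6 + 1.45×10^-6)^0.04 = 0.4015 m = 402 mm
Check: V = 2.41 m/s, Re = 3.84×10^5, f = 0.01669, h_f = 29.5 m ≈ 31.8 m ✓

D ≈ 402 mm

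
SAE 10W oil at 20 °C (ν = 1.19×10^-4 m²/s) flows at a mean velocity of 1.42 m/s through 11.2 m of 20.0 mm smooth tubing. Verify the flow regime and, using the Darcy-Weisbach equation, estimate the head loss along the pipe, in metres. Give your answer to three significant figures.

Re = VD/ν = 1.42·0.02000/1.19×10^-4 = 239 → laminar (Re < 2300)
f = 64/Re = 0.2682
h_f = f(L/D)V²/(2g) = 0.2682·(11.2/0.02000)·1.42²/(2·9.81) = 15.43 m

h_f ≈ 15.4 m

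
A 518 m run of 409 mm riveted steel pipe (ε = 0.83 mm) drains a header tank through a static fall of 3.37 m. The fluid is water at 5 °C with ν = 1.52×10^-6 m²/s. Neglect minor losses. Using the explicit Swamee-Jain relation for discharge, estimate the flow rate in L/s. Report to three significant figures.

Q ≈ 194 L/s

Swamee-Jain (Type II): Q = -0.965·√(gD⁵h_f/L)·ln[ε/(3.7D) + √(3.17ν²L/(gD³h_f))]
√(gD⁵h_f/L) = √(9.81·0.409⁵·3.37/518) = 0.02703
ε/(3.7D) = 5.48×10^-4; √(3.17ν²L/(gD³h_f)) = 4.10×10^-5
Q = -0.965·0.02703·ln(5.894×10^-4) = 0.1939 m³/s
Check: V = 1.48 m/s, Re = 3.97×10^5, f = 0.02409, h_f = 3.39 m ≈ 3.37 m ✓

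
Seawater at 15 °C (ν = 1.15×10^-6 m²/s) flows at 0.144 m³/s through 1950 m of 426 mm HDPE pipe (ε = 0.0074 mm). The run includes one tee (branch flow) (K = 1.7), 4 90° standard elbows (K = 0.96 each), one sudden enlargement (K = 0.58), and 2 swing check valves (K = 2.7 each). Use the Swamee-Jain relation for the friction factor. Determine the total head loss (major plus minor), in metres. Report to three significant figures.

V = 4Q/(πD²) = 1.010 m/s; V²/2g = 0.05202 m
Re = 3.74×10^5, ε/D = 1.74×10^-5 → f = 0.01403 (Swamee-Jain)
Major: h_f = f(L/D)·V²/2g = 0.01403·4577·0.05202 = 3.341 m
Minor: ΣK = 11.5; h_m = ΣK·V²/2g = 0.5993 m
Total H_L = 3.341 + 0.5993 = 3.940 m

H_L ≈ 3.94 m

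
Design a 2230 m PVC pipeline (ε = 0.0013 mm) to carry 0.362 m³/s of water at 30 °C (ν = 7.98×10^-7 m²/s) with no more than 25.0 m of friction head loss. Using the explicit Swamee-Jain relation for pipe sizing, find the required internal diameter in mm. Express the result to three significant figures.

D ≈ 407 mm

Swamee-Jain (Type III): D = 0.66·[ε^1.25·(LQ²/(gh_f))^4.75 + ν·Q^9.4·(L/(gh_f))^5.2]^0.04
LQ²/(gh_f) = 1.192; L/(gh_f) = 9.093
Term 1 = ε^1.25·(…)^4.75 = 1.01×10^-7; Term 2 = ν·Q^9.4·(…)^5.2 = 5.48×10^-6
D = 0.66·(1.01×10^-7 + 5.48×10^-6)^0.04 = 0.4068 m = 407 mm
Check: V = 2.78 m/s, Re = 1.42×10^6, f = 0.01105, h_f = 23.9 m ≈ 25.0 m ✓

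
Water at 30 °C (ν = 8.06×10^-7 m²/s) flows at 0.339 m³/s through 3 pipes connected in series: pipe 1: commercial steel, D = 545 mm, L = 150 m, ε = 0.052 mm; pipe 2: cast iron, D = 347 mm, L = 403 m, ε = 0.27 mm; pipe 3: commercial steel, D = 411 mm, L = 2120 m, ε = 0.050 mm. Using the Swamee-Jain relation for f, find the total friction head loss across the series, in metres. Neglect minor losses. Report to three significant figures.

H ≈ 38.0 m

Pipe 1: V = 1.453 m/s, Re = 9.83×10^5, ε/D = 9.54×10^-5, f = 0.01346, h_1 = f(L/D)V²/2g = 0.3987 m
Pipe 2: V = 3.585 m/s, Re = 1.54×10^6, ε/D = 7.78×10^-4, f = 0.01880, h_2 = f(L/D)V²/2g = 14.30 m
Pipe 3: V = 2.555 m/s, Re = 1.30×10^6, ε/D = 1.22×10^-4, f = 0.01356, h_3 = f(L/D)V²/2g = 23.28 m
Series → Q common, losses add: H = Σh = 37.98 m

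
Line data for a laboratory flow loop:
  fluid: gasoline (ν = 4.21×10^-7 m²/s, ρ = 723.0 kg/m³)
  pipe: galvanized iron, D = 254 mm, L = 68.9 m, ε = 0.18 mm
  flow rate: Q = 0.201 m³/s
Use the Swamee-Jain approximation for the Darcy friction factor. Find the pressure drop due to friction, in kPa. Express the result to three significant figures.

V = 4Q/(πD²) = 4·0.201/(π·0.254²) = 3.967 m/s
Re = VD/ν = 3.967·0.254/4.21×10^-7 = 2.39×10^6 → turbulent
ε/D = 0.18/254 = 7.09×10^-4
Swamee-Jain: f = 0.01831
h_f = f(L/D)V²/(2g) = 0.01831·(68.9/0.254)·3.967²/(2·9.81) = 3.984 m
Δp = ρg·h_f = 723.0·9.81·3.984 = 28.26 kPa

Δp ≈ 28.3 kPa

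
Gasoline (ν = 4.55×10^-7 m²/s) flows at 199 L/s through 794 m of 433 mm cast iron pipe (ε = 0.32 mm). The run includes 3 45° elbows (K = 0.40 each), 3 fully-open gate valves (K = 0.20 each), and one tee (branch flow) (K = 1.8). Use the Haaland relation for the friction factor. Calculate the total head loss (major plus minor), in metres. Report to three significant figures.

H_L ≈ 3.50 m

V = 4Q/(πD²) = 1.351 m/s; V²/2g = 0.09308 m
Re = 1.29×10^6, ε/D = 7.39×10^-4 → f = 0.01856 (Haaland)
Major: h_f = f(L/D)·V²/2g = 0.01856·1834·0.09308 = 3.168 m
Minor: ΣK = 3.60; h_m = ΣK·V²/2g = 0.3351 m
Total H_L = 3.168 + 0.3351 = 3.503 m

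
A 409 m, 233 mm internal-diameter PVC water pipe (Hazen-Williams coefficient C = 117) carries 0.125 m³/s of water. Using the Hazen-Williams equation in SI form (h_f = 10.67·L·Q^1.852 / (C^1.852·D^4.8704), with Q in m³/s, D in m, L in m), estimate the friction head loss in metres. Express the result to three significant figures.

h_f = 10.67·409·0.125^1.852 / (117^1.852·0.233^4.8704) = 16.53 m

h_f ≈ 16.5 m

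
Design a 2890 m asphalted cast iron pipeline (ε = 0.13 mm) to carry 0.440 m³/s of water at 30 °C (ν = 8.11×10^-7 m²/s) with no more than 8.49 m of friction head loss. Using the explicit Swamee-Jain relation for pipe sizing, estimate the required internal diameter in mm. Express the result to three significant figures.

Swamee-Jain (Type III): D = 0.66·[ε^1.25·(LQ²/(gh_f))^4.75 + ν·Q^9.4·(L/(gh_f))^5.2]^0.04
LQ²/(gh_f) = 6.718; L/(gh_f) = 34.70
Term 1 = ε^1.25·(…)^4.75 = 0.118; Term 2 = ν·Q^9.4·(…)^5.2 = 0.0369
D = 0.66·(0.118 + 0.0369)^0.04 = 0.6126 m = 613 mm
Check: V = 1.49 m/s, Re = 1.13×10^6, f = 0.01481, h_f = 7.94 m ≈ 8.49 m ✓

D ≈ 613 mm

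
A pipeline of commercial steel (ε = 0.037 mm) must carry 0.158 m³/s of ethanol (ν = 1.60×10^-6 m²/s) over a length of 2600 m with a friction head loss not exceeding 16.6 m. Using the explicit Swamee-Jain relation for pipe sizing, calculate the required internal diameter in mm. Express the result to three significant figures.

Swamee-Jain (Type III): D = 0.66·[ε^1.25·(LQ²/(gh_f))^4.75 + ν·Q^9.4·(L/(gh_f))^5.2]^0.04
LQ²/(gh_f) = 0.3986; L/(gh_f) = 15.97
Term 1 = ε^1.25·(…)^4.75 = 3.65×10^-8; Term 2 = ν·Q^9.4·(…)^5.2 = 8.47×10^-8
D = 0.66·(3.65×10^-8 + 8.47×10^-8)^0.04 = 0.3491 m = 349 mm
Check: V = 1.65 m/s, Re = 3.60×10^5, f = 0.01512, h_f = 15.7 m ≈ 16.6 m ✓

D ≈ 349 mm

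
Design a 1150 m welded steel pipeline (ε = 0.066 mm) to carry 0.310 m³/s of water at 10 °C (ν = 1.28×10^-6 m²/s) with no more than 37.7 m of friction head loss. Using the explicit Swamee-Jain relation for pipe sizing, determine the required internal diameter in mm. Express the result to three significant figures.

Swamee-Jain (Type III): D = 0.66·[ε^1.25·(LQ²/(gh_f))^4.75 + ν·Q^9.4·(L/(gh_f))^5.2]^0.04
LQ²/(gh_f) = 0.2988; L/(gh_f) = 3.109
Term 1 = ε^1.25·(…)^4.75 = 1.92×10^-8; Term 2 = ν·Q^9.4·(…)^5.2 = 7.73×10^-9
D = 0.66·(1.92×10^-8 + 7.73×10^-9)^0.04 = 0.3286 m = 329 mm
Check: V = 3.65 m/s, Re = 9.38×10^5, f = 0.01483, h_f = 35.3 m ≈ 37.7 m ✓

D ≈ 329 mm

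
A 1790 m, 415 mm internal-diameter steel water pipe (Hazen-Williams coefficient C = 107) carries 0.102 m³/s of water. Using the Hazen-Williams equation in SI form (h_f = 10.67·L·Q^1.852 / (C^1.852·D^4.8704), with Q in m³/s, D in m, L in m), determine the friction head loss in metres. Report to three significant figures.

h_f = 10.67·1790·0.102^1.852 / (107^1.852·0.415^4.8704) = 3.522 m

h_f ≈ 3.52 m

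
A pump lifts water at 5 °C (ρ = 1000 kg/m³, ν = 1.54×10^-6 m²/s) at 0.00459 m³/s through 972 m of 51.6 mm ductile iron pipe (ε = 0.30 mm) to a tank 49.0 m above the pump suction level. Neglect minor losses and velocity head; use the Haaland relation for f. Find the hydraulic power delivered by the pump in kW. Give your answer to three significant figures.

P_hyd ≈ 9.06 kW

V = 4Q/(πD²) = 2.195 m/s; Re = 7.35×10^4; ε/D = 0.00581; f = 0.03291
h_f = f(L/D)V²/2g = 152.2 m
Total head H = z + h_f = 49.0 + 152.2 = 201.2 m
P_hyd = ρgQH = 1000·9.81·0.00459·201.2 = 9.061 kW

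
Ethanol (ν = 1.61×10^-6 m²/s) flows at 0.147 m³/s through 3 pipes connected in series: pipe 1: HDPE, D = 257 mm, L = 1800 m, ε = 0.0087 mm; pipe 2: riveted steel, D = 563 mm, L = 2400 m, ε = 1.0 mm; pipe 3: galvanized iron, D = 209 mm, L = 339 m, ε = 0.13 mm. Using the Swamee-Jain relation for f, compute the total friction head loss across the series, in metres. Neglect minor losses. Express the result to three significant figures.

Pipe 1: V = 2.834 m/s, Re = 4.52×10^5, ε/D = 3.39×10^-5, f = 0.01382, h_1 = f(L/D)V²/2g = 39.62 m
Pipe 2: V = 0.5905 m/s, Re = 2.06×10^5, ε/D = 0.00178, f = 0.02381, h_2 = f(L/D)V²/2g = 1.803 m
Pipe 3: V = 4.285 m/s, Re = 5.56×10^5, ε/D = 6.22×10^-4, f = 0.01842, h_3 = f(L/D)V²/2g = 27.95 m
Series → Q common, losses add: H = Σh = 69.37 m

H ≈ 69.4 m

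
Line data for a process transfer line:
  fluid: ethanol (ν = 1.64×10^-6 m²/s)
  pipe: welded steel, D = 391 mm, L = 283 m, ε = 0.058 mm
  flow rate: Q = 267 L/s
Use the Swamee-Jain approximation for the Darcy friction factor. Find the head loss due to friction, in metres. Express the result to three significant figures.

V = 4Q/(πD²) = 4·0.267/(π·0.391²) = 2.224 m/s
Re = VD/ν = 2.224·0.391/1.64×10^-6 = 5.30×10^5 → turbulent
ε/D = 0.058/391 = 1.48×10^-4
Swamee-Jain: f = 0.01492
h_f = f(L/D)V²/(2g) = 0.01492·(283/0.391)·2.224²/(2·9.81) = 2.721 m

h_f ≈ 2.72 m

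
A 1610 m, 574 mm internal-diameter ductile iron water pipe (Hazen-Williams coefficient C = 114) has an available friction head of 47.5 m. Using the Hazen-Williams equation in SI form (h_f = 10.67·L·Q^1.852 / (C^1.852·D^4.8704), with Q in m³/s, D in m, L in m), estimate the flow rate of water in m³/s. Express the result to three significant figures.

Q ≈ 1.10 m³/s

Rearranging: Q = [h_f·C^1.852·D^4.8704 / (10.67·L)]^(1/1.852)
Q = [47.5·114^1.852·0.574^4.8704 / (10.67·1610)]^0.540 = 1.100 m³/s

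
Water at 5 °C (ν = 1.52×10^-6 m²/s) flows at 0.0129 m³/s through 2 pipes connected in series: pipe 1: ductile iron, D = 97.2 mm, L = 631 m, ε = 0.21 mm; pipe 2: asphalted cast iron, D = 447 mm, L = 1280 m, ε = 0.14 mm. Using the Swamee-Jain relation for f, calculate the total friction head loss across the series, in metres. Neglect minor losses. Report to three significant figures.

H ≈ 25.6 m

Pipe 1: V = 1.738 m/s, Re = 1.11×10^5, ε/D = 0.00216, f = 0.02559, h_1 = f(L/D)V²/2g = 25.59 m
Pipe 2: V = 0.08220 m/s, Re = 2.42×10^4, ε/D = 3.13×10^-4, f = 0.02547, h_2 = f(L/D)V²/2g = 0.02512 m
Series → Q common, losses add: H = Σh = 25.62 m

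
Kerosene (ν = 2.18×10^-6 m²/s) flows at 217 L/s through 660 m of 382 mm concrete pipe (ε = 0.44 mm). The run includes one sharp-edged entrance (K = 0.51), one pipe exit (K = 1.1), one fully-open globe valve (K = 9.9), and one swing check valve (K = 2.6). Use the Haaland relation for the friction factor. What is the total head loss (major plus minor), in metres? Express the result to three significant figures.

H_L ≈ 9.23 m

V = 4Q/(πD²) = 1.893 m/s; V²/2g = 0.1827 m
Re = 3.32×10^5, ε/D = 0.00115 → f = 0.02107 (Haaland)
Major: h_f = f(L/D)·V²/2g = 0.02107·1728·0.1827 = 6.652 m
Minor: ΣK = 14.1; h_m = ΣK·V²/2g = 2.578 m
Total H_L = 6.652 + 2.578 = 9.230 m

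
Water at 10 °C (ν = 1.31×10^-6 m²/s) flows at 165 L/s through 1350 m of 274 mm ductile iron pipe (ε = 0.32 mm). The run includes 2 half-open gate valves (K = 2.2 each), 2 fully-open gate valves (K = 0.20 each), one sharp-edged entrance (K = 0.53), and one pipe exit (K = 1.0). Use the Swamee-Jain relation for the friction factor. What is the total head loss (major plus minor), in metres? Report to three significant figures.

H_L ≈ 43.8 m

V = 4Q/(πD²) = 2.798 m/s; V²/2g = 0.3991 m
Re = 5.85×10^5, ε/D = 0.00117 → f = 0.02097 (Swamee-Jain)
Major: h_f = f(L/D)·V²/2g = 0.02097·4927·0.3991 = 41.24 m
Minor: ΣK = 6.33; h_m = ΣK·V²/2g = 2.526 m
Total H_L = 41.24 + 2.526 = 43.76 m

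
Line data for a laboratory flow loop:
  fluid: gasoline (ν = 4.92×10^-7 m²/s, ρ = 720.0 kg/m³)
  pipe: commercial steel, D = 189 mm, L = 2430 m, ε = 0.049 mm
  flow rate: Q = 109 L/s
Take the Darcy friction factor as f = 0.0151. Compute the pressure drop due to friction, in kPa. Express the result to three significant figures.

Δp ≈ 1050 kPa

V = 4Q/(πD²) = 4·0.109/(π·0.189²) = 3.885 m/s
h_f = f(L/D)V²/(2g) = 0.01510·(2430/0.189)·3.885²/(2·9.81) = 149.4 m
Δp = ρg·h_f = 720.0·9.81·149.4 = 1055 kPa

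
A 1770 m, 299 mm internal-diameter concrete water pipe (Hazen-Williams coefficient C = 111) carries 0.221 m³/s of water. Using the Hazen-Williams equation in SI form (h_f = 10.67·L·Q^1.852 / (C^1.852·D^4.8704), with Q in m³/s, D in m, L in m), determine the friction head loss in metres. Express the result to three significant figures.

h_f = 10.67·1770·0.221^1.852 / (111^1.852·0.299^4.8704) = 67.25 m

h_f ≈ 67.3 m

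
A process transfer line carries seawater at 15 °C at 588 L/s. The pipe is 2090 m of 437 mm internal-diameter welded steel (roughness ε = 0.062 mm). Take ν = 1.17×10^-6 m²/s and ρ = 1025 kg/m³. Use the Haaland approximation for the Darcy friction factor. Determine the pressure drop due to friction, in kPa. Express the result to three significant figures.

Δp ≈ 512 kPa

V = 4Q/(πD²) = 4·0.588/(π·0.437²) = 3.920 m/s
Re = VD/ν = 3.920·0.437/1.17×10^-6 = 1.46×10^6 → turbulent
ε/D = 0.062/437 = 1.42×10^-4
Haaland: f = 0.01360
h_f = f(L/D)V²/(2g) = 0.01360·(2090/0.437)·3.920²/(2·9.81) = 50.96 m
Δp = ρg·h_f = 1025·9.81·50.96 = 512.4 kPa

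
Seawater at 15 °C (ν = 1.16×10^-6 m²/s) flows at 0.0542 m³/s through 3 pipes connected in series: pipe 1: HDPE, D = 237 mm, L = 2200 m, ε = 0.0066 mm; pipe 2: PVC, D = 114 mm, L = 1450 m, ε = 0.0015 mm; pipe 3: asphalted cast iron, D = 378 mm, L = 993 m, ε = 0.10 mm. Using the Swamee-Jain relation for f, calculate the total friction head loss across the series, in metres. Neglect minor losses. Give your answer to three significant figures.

Pipe 1: V = 1.229 m/s, Re = 2.51×10^5, ε/D = 2.78×10^-5, f = 0.01516, h_1 = f(L/D)V²/2g = 10.82 m
Pipe 2: V = 5.310 m/s, Re = 5.22×10^5, ε/D = 1.32×10^-5, f = 0.01321, h_2 = f(L/D)V²/2g = 241.4 m
Pipe 3: V = 0.4830 m/s, Re = 1.57×10^5, ε/D = 2.65×10^-4, f = 0.01810, h_3 = f(L/D)V²/2g = 0.5654 m
Series → Q common, losses add: H = Σh = 252.8 m

H ≈ 253 m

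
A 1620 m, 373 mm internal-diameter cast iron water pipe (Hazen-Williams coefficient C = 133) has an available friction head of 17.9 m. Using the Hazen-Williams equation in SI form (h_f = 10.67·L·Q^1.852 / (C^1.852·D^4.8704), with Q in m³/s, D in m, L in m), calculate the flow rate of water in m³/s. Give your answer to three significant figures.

Q ≈ 0.243 m³/s

Rearranging: Q = [h_f·C^1.852·D^4.8704 / (10.67·L)]^(1/1.852)
Q = [17.9·133^1.852·0.373^4.8704 / (10.67·1620)]^0.540 = 0.2431 m³/s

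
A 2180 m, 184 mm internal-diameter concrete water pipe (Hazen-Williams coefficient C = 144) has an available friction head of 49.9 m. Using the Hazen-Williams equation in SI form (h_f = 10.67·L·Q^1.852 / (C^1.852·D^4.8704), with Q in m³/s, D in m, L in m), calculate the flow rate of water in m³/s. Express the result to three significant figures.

Q ≈ 0.0608 m³/s

Rearranging: Q = [h_f·C^1.852·D^4.8704 / (10.67·L)]^(1/1.852)
Q = [49.9·144^1.852·0.184^4.8704 / (10.67·2180)]^0.540 = 0.06083 m³/s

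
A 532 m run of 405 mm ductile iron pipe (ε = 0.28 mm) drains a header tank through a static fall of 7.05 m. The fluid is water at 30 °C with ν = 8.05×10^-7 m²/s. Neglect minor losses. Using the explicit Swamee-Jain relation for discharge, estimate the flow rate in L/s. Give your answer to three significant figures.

Swamee-Jain (Type II): Q = -0.965·√(gD⁵h_f/L)·ln[ε/(3.7D) + √(3.17ν²L/(gD³h_f))]
√(gD⁵h_f/L) = √(9.81·0.405⁵·7.05/532) = 0.03764
ε/(3.7D) = 1.87×10^-4; √(3.17ν²L/(gD³h_f)) = 1.54×10^-5
Q = -0.965·0.03764·ln(2.023×10^-4) = 0.3089 m³/s
Check: V = 2.40 m/s, Re = 1.21×10^6, f = 0.01840, h_f = 7.09 m ≈ 7.05 m ✓

Q ≈ 309 L/s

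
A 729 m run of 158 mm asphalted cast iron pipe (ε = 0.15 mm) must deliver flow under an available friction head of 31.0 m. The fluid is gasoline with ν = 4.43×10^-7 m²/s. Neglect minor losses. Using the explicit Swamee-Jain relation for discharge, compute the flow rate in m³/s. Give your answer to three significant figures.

Swamee-Jain (Type II): Q = -0.965·√(gD⁵h_f/L)·ln[ε/(3.7D) + √(3.17ν²L/(gD³h_f))]
√(gD⁵h_f/L) = √(9.81·0.158⁵·31.0/729) = 0.006409
ε/(3.7D) = 2.57×10^-4; √(3.17ν²L/(gD³h_f)) = 1.94×10^-5
Q = -0.965·0.006409·ln(2.760×10^-4) = 0.05068 m³/s
Check: V = 2.59 m/s, Re = 9.22×10^5, f = 0.01983, h_f = 31.2 m ≈ 31.0 m ✓

Q ≈ 0.0507 m³/s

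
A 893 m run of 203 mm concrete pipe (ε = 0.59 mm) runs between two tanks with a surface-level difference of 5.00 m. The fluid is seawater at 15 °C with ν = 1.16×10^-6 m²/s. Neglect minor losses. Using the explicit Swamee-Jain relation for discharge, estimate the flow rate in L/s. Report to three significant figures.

Q ≈ 29.5 L/s

Swamee-Jain (Type II): Q = -0.965·√(gD⁵h_f/L)·ln[ε/(3.7D) + √(3.17ν²L/(gD³h_f))]
√(gD⁵h_f/L) = √(9.81·0.203⁵·5.00/893) = 0.004351
ε/(3.7D) = 7.86×10^-4; √(3.17ν²L/(gD³h_f)) = 9.63×10^-5
Q = -0.965·0.004351·ln(8.819×10^-4) = 0.02953 m³/s
Check: V = 0.913 m/s, Re = 1.60×10^5, f = 0.02699, h_f = 5.04 m ≈ 5.00 m ✓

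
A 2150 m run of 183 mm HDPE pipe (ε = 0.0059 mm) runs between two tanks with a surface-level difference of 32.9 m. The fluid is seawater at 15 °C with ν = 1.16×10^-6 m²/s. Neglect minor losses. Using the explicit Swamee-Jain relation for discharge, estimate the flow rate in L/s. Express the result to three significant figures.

Q ≈ 50.7 L/s

Swamee-Jain (Type II): Q = -0.965·√(gD⁵h_f/L)·ln[ε/(3.7D) + √(3.17ν²L/(gD³h_f))]
√(gD⁵h_f/L) = √(9.81·0.183⁵·32.9/2150) = 0.005551
ε/(3.7D) = 8.71×10^-6; √(3.17ν²L/(gD³h_f)) = 6.81×10^-5
Q = -0.965·0.005551·ln(7.681×10^-5) = 0.05075 m³/s
Check: V = 1.93 m/s, Re = 3.04×10^5, f = 0.01471, h_f = 32.8 m ≈ 32.9 m ✓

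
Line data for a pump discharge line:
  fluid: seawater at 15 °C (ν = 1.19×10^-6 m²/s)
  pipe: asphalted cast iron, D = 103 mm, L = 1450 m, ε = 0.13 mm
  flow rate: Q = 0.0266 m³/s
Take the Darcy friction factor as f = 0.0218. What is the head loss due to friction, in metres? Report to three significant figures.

h_f ≈ 159 m

V = 4Q/(πD²) = 4·0.0266/(π·0.103²) = 3.192 m/s
h_f = f(L/D)V²/(2g) = 0.02180·(1450/0.103)·3.192²/(2·9.81) = 159.4 m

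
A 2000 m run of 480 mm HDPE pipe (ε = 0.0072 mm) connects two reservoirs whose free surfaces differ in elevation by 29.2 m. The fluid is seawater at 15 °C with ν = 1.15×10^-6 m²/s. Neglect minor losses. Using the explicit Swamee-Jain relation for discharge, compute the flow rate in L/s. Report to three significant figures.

Swamee-Jain (Type II): Q = -0.965·√(gD⁵h_f/L)·ln[ε/(3.7D) + √(3.17ν²L/(gD³h_f))]
√(gD⁵h_f/L) = √(9.81·0.480⁵·29.2/2000) = 0.06041
ε/(3.7D) = 4.05×10^-6; √(3.17ν²L/(gD³h_f)) = 1.63×10^-5
Q = -0.965·0.06041·ln(2.032×10^-5) = 0.6298 m³/s
Check: V = 3.48 m/s, Re = 1.45×10^6, f = 0.01136, h_f = 29.2 m ≈ 29.2 m ✓

Q ≈ 630 L/s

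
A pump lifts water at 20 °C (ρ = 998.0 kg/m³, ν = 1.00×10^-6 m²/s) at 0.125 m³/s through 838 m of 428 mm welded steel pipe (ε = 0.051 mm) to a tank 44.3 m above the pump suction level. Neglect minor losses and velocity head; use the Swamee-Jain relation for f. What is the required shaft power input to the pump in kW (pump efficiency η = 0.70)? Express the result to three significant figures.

V = 4Q/(πD²) = 0.8688 m/s; Re = 3.72×10^5; ε/D = 1.19×10^-4; f = 0.01520
h_f = f(L/D)V²/2g = 1.145 m
Total head H = z + h_f = 44.3 + 1.145 = 45.44 m
P_hyd = ρgQH = 998.0·9.81·0.125·45.44 = 55.62 kW
P_shaft = P_hyd/η = 55.62/0.70 = 79.45 kW

P_shaft ≈ 79.5 kW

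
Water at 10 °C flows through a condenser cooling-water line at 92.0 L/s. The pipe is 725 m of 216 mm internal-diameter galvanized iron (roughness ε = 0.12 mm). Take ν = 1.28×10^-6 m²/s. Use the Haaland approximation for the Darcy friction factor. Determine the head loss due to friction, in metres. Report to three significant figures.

h_f ≈ 19.5 m

V = 4Q/(πD²) = 4·0.0920/(π·0.216²) = 2.511 m/s
Re = VD/ν = 2.511·0.216/1.28×10^-6 = 4.24×10^5 → turbulent
ε/D = 0.12/216 = 5.56×10^-4
Haaland: f = 0.01805
h_f = f(L/D)V²/(2g) = 0.01805·(725/0.216)·2.511²/(2·9.81) = 19.47 m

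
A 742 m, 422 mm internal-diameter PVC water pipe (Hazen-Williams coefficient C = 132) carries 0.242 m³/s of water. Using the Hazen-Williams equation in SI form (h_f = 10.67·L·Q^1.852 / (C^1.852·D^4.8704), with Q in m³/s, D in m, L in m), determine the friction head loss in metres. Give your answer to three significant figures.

h_f = 10.67·742·0.242^1.852 / (132^1.852·0.422^4.8704) = 4.518 m

h_f ≈ 4.52 m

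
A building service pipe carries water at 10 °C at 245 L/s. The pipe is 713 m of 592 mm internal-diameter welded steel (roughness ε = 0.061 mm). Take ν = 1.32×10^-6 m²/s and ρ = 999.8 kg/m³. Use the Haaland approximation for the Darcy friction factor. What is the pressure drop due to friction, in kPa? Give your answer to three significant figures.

Δp ≈ 7.01 kPa

V = 4Q/(πD²) = 4·0.245/(π·0.592²) = 0.8901 m/s
Re = VD/ν = 0.8901·0.592/1.32×10^-6 = 3.99×10^5 → turbulent
ε/D = 0.061/592 = 1.03×10^-4
Haaland: f = 0.01469
h_f = f(L/D)V²/(2g) = 0.01469·(713/0.592)·0.8901²/(2·9.81) = 0.7144 m
Δp = ρg·h_f = 999.8·9.81·0.7144 = 7.007 kPa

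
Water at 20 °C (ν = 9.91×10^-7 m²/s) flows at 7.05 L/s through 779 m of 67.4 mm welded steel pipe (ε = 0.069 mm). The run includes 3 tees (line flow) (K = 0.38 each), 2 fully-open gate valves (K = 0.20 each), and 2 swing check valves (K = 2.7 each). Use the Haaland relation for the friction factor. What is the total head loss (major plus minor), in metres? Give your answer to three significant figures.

V = 4Q/(πD²) = 1.976 m/s; V²/2g = 0.1990 m
Re = 1.34×10^5, ε/D = 0.00102 → f = 0.02153 (Haaland)
Major: h_f = f(L/D)·V²/2g = 0.02153·11558·0.1990 = 49.53 m
Minor: ΣK = 6.94; h_m = ΣK·V²/2g = 1.381 m
Total H_L = 49.53 + 1.381 = 50.91 m

H_L ≈ 50.9 m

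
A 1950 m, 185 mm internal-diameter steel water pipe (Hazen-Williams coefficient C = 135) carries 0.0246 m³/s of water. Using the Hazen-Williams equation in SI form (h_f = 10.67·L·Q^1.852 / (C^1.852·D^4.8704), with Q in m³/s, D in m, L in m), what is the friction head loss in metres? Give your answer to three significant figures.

h_f = 10.67·1950·0.0246^1.852 / (135^1.852·0.185^4.8704) = 9.162 m

h_f ≈ 9.16 m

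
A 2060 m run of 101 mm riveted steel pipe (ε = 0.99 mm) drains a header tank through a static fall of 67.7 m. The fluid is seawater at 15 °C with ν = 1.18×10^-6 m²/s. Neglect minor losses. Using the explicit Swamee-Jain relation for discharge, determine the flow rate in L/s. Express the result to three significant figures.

Q ≈ 10.5 L/s

Swamee-Jain (Type II): Q = -0.965·√(gD⁵h_f/L)·ln[ε/(3.7D) + √(3.17ν²L/(gD³h_f))]
√(gD⁵h_f/L) = √(9.81·0.101⁵·67.7/2060) = 0.001841
ε/(3.7D) = 0.00265; √(3.17ν²L/(gD³h_f)) = 1.15×10^-4
Q = -0.965·0.001841·ln(0.002764) = 0.01046 m³/s
Check: V = 1.31 m/s, Re = 1.12×10^5, f = 0.03842, h_f = 68.1 m ≈ 67.7 m ✓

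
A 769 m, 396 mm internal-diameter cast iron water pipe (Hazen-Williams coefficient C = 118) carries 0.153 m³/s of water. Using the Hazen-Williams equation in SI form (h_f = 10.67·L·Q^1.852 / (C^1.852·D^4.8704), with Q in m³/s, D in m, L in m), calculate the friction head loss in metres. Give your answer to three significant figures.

h_f ≈ 3.36 m

h_f = 10.67·769·0.153^1.852 / (118^1.852·0.396^4.8704) = 3.360 m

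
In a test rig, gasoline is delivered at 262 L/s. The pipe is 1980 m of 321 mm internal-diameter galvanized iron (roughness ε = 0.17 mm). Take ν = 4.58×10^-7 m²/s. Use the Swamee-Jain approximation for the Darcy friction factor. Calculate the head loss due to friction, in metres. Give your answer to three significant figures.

h_f ≈ 56.7 m

V = 4Q/(πD²) = 4·0.262/(π·0.321²) = 3.237 m/s
Re = VD/ν = 3.237·0.321/4.58×10^-7 = 2.27×10^6 → turbulent
ε/D = 0.17/321 = 5.30×10^-4
Swamee-Jain: f = 0.01720
h_f = f(L/D)V²/(2g) = 0.01720·(1980/0.321)·3.237²/(2·9.81) = 56.68 m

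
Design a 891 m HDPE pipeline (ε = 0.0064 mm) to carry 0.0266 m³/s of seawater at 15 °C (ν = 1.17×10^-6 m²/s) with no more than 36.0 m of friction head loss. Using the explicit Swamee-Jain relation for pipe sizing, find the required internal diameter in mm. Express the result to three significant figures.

Swamee-Jain (Type III): D = 0.66·[ε^1.25·(LQ²/(gh_f))^4.75 + ν·Q^9.4·(L/(gh_f))^5.2]^0.04
LQ²/(gh_f) = 0.001785; L/(gh_f) = 2.523
Term 1 = ε^1.25·(…)^4.75 = 2.84×10^-20; Term 2 = ν·Q^9.4·(…)^5.2 = 2.25×10^-19
D = 0.66·(2.84×10^-20 + 2.25×10^-19)^0.04 = 0.1190 m = 119 mm
Check: V = 2.39 m/s, Re = 2.43×10^5, f = 0.01549, h_f = 33.8 m ≈ 36.0 m ✓

D ≈ 119 mm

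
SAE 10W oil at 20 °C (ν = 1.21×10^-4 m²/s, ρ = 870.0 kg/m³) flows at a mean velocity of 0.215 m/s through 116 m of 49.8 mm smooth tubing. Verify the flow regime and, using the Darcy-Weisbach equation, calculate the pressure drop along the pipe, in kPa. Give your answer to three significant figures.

Re = VD/ν = 0.215·0.04980/1.21×10^-4 = 88.5 → laminar (Re < 2300)
f = 64/Re = 0.7233
h_f = f(L/D)V²/(2g) = 0.7233·(116/0.04980)·0.215²/(2·9.81) = 3.969 m
Δp = ρg·h_f = 870.0·9.81·3.969 = 33.88 kPa

Δp ≈ 33.9 kPa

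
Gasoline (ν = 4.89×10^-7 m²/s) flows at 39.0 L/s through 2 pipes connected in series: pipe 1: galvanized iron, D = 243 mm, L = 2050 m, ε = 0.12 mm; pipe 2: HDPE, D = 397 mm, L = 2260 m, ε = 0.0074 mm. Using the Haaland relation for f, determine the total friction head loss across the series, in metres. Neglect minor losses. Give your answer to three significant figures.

Pipe 1: V = 0.8409 m/s, Re = 4.18×10^5, ε/D = 4.94×10^-4, f = 0.01769, h_1 = f(L/D)V²/2g = 5.379 m
Pipe 2: V = 0.3151 m/s, Re = 2.56×10^5, ε/D = 1.86×10^-5, f = 0.01492, h_2 = f(L/D)V²/2g = 0.4297 m
Series → Q common, losses add: H = Σh = 5.809 m

H ≈ 5.81 m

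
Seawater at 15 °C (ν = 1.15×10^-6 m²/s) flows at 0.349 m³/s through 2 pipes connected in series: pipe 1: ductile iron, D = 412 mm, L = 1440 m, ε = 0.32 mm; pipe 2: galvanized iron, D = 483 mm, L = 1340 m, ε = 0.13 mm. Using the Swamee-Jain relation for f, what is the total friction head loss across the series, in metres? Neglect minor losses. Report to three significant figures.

H ≈ 31.2 m

Pipe 1: V = 2.618 m/s, Re = 9.38×10^5, ε/D = 7.77×10^-4, f = 0.01897, h_1 = f(L/D)V²/2g = 23.15 m
Pipe 2: V = 1.905 m/s, Re = 8.00×10^5, ε/D = 2.69×10^-4, f = 0.01565, h_2 = f(L/D)V²/2g = 8.028 m
Series → Q common, losses add: H = Σh = 31.18 m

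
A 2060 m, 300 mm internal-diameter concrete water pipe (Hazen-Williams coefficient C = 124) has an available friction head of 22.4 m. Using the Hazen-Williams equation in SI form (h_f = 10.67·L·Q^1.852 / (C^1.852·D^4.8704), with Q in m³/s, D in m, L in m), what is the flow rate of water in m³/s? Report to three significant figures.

Q ≈ 0.127 m³/s

Rearranging: Q = [h_f·C^1.852·D^4.8704 / (10.67·L)]^(1/1.852)
Q = [22.4·124^1.852·0.300^4.8704 / (10.67·2060)]^0.540 = 0.1267 m³/s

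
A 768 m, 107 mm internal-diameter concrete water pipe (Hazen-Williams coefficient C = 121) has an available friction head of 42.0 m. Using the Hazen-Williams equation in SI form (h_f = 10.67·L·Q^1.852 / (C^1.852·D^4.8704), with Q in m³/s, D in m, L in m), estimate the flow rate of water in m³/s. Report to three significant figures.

Q ≈ 0.0197 m³/s

Rearranging: Q = [h_f·C^1.852·D^4.8704 / (10.67·L)]^(1/1.852)
Q = [42.0·121^1.852·0.107^4.8704 / (10.67·768)]^0.540 = 0.01966 m³/s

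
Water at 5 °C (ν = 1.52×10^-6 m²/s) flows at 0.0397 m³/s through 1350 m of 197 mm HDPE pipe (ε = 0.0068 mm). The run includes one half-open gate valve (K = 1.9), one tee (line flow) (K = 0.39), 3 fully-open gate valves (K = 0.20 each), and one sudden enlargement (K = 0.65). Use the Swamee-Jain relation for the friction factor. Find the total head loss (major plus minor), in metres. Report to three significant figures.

V = 4Q/(πD²) = 1.302 m/s; V²/2g = 0.08646 m
Re = 1.69×10^5, ε/D = 3.45×10^-5 → f = 0.01634 (Swamee-Jain)
Major: h_f = f(L/D)·V²/2g = 0.01634·6853·0.08646 = 9.682 m
Minor: ΣK = 3.54; h_m = ΣK·V²/2g = 0.3061 m
Total H_L = 9.682 + 0.3061 = 9.989 m

H_L ≈ 9.99 m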